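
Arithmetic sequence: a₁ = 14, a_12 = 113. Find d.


d = (aₙ - a₁)/(n-1)
= (113 - 14)/(12-1)
= 99/11 = 9

d = 9


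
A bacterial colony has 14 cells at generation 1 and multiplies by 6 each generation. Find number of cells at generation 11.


aₙ = a₁·r^(n-1)
= 14×6^10
= 14×60466176
= 846526464

a_11 = 846526464


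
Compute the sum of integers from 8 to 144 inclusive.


Σₖ₌8^144 k = Σₖ₌₁^144 k − Σₖ₌₁^7 k
= 144·145/2 − 7·8/2
= 10440 − 28 = 10412

Σk = 10412


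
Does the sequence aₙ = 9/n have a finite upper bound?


a₁ = 9, a₂ = 9/2, a₃ = 9/3, ...
0 < aₙ ≤ 9 for all n ≥ 1
Lower bound: 0, Upper bound: 9
The sequence IS bounded

Bounded (0 < aₙ ≤ 9)


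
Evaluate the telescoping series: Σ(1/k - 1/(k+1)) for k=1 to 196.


Telescoping: adjacent terms cancel.
= 1/1 - 1/197
= 1 - 1/197 = 196/197

Sum = 196/197


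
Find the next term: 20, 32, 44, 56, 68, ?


Pattern: arithmetic (d=12)
Terms: 20, 32, 44, 56, 68
Next term = 80

Next term = 80


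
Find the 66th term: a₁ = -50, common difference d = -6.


aₙ = a₁ + (n-1)d
= -50 + (66-1)×-6
= -50 - 390
= -440

a_66 = -440


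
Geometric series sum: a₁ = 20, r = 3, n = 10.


Sₙ = 20×(3^10 - 1)/(3 - 1)
= 20×(59049 - 1)/2
= 20×59048/2
= 590480

S_10 = 590480


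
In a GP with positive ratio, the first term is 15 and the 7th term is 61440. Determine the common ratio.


r^(n-1) = aₙ/a₁
r^6 = 61440/15 = 4096
r = 4096^(1/6)
= ±4; taking r > 0 gives r = 4

r = 4


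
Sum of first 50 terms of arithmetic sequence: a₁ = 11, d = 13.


aₙ = 11 + (50-1)×13 = 648
Sₙ = n(a₁+aₙ)/2 = 50×(11+648)/2
= 50×659/2 = 16475

S_50 = 16475


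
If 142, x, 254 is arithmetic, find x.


AM = (142 + 254)/2 = 396/2 = 198

AM = 198


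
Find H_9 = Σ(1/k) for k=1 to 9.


H_9 = 1/1 + 1/2 + 1/3 + 1/4 + 1/5 + 1/6 + 1/7 + 1/8 + 1/9
= 7129/2520
≈ 2.829

H_9 = 7129/2520 ≈ 2.829


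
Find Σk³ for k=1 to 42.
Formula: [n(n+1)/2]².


n(n+1)/2 = 42×43/2 = 903
Σk³ = 903² = 815409

Σk³ = 815409


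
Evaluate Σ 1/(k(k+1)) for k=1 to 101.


1/(k(k+1)) = 1/k - 1/(k+1) (partial fractions)
Telescoping: Σ = 1 - 1/102 = 101/102

Sum = 101/102


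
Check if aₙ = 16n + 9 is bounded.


aₙ = 16n + 9 → as n→∞, aₙ→∞
No finite upper bound exists
The sequence is UNBOUNDED

Unbounded (aₙ → ∞ as n → ∞)


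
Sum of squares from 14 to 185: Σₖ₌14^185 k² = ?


Σₖ₌14^185 k² = Σₖ₌₁^185 k² − Σₖ₌₁^13 k²
= 185·186·371/6 − 13·14·27/6
= 2127685 − 819 = 2126866

Σk² = 2126866


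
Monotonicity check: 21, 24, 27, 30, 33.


Differences: 3, 3, 3, 3
All differences > 0 → strictly INCREASING

Monotonically increasing


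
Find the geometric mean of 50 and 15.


GM = √(50×15) = √750 = 27.3861

GM = 27.3861


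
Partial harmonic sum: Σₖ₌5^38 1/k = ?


Σₖ₌5^38 1/k = 1/5 + 1/6 + 1/7 + ... + 1/38
= 1041662132909233/485721041551200
≈ 2.1446

Sum = 1041662132909233/485721041551200 ≈ 2.1446


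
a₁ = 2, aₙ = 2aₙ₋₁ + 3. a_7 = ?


Computing step by step:
a_1 = 2
a_2 = 7
a_3 = 17
a_4 = 37
a_5 = 77
a_6 = 157
a_7 = 317


a_7 = 317


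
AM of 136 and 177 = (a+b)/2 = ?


AM = (136 + 177)/2 = 313/2 = 156.5

AM = 156.5


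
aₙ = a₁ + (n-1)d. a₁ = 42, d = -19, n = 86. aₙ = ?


aₙ = a₁ + (n-1)d
= 42 + (86-1)×-19
= 42 - 1615
= -1573

a_86 = -1573


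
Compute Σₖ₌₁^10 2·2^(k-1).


Sₙ = 2×(2^10 - 1)/(2 - 1)
= 2×(1024 - 1)/1
= 2×1023/1
= 2046

S_10 = 2046


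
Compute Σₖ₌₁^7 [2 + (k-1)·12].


aₙ = 2 + (7-1)×12 = 74
Sₙ = n(a₁+aₙ)/2 = 7×(2+74)/2
= 7×76/2 = 266

S_7 = 266


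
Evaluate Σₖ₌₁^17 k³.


n(n+1)/2 = 17×18/2 = 153
Σk³ = 153² = 23409

Σk³ = 23409


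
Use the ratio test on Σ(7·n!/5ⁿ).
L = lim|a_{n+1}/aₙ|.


aₙ = 7·n!/5^n
a_{n+1}/aₙ = (n+1)!/5^(n+1) × 5^n/n!  (constant 7 cancels)
= (n+1)/5
L = lim(n→∞) (n+1)/5 = ∞
L > 1 → series DIVERGES

Diverges (ratio test: L = ∞ > 1)


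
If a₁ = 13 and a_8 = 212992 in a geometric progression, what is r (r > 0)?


r^(n-1) = aₙ/a₁
r^7 = 212992/13 = 16384
r = 16384^(1/7)
= 4

r = 4


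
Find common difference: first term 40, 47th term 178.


d = (aₙ - a₁)/(n-1)
= (178 - 40)/(47-1)
= 138/46 = 3

d = 3


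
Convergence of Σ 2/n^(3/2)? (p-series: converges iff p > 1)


p-series test: Σ c/n^p converges if p > 1, diverges if p ≤ 1 (constant c > 0 doesn't affect convergence).
p = 3/2
3/2 > 1 → CONVERGES

Converges (p = 3/2 > 1)


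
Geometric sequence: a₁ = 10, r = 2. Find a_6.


aₙ = a₁·r^(n-1)
= 10×2^5
= 10×32
= 320

a_6 = 320


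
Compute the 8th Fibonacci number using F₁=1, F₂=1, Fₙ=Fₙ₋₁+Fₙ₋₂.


Fibonacci sequence: 1, 1, 2, 3, 5, 8, 13, 21
F(8) = 21

F(8) = 21


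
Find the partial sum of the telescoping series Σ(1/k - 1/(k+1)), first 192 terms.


Telescoping: adjacent terms cancel.
= 1/1 - 1/193
= 1 - 1/193 = 192/193

Sum = 192/193


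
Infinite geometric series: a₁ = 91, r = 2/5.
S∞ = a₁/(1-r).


S∞ = a₁/(1-r) = 91/(1 - 2/5)
= 91/(3/5)
= 455/3

S∞ = 455/3


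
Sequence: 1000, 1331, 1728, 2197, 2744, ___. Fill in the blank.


Pattern: perfect cubes: n³
Terms: 1000, 1331, 1728, 2197, 2744
Next term = 3375

Next term = 3375


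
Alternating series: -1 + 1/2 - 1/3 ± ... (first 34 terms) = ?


S = -1 + 1/2 - 1/3 + 1/4 - 1/5 + 1/6 - 1/7 + 1/8 ± ...
= -0.6787
(Full series converges to -ln(2) ≈ -0.6931)

S_34 = -0.6787


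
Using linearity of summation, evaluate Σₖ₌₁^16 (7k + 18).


Σ(7k+18) = 7·Σk + 18·n
= 7·136 + 18·16
= 952 + 288 = 1240

Σ = 1240


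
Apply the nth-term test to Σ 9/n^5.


lim(n→∞) 9/n^5 = 0
lim aₙ = 0 → nth-term test is INCONCLUSIVE
(Need other tests; this is actually a convergent p-series with p=5 > 1)

Inconclusive (lim aₙ = 0; need another test)


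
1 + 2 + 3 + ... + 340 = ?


n(n+1)/2 = 340×341/2 = 115940/2 = 57970

Σk = 57970


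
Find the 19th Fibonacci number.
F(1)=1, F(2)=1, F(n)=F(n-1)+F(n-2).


Fibonacci sequence: 1, 1, 2, 3, 5, 8, 13, 21, 34, 55, 89, ...
F(19) = 4181

F(19) = 4181


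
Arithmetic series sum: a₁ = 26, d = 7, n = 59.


aₙ = 26 + (59-1)×7 = 432
Sₙ = n(a₁+aₙ)/2 = 59×(26+432)/2
= 59×458/2 = 13511

S_59 = 13511


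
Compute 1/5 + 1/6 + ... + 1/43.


Σₖ₌5^43 1/k = 1/5 + 1/6 + 1/7 + ... + 1/43
= 277286409089906417/122332313750680800
≈ 2.2667

Sum = 277286409089906417/122332313750680800 ≈ 2.2667


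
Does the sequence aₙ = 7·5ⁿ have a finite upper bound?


aₙ = 7·5ⁿ → as n→∞, aₙ→∞ (since base 5 > 1)
No finite upper bound exists
The sequence is UNBOUNDED

Unbounded (aₙ → ∞ as n → ∞)


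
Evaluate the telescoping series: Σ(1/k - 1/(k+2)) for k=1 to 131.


Telescoping with gap 2: two head and two tail terms survive.
= (1 + 1/2) - (1/132 + 1/133)
= 3/2 - 1/132 - 1/133 = 26069/17556

Sum = 26069/17556


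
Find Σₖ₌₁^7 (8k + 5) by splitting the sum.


Σ(8k+5) = 8·Σk + 5·n
= 8·28 + 5·7
= 224 + 35 = 259

Σ = 259


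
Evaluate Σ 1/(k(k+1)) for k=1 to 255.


1/(k(k+1)) = 1/k - 1/(k+1) (partial fractions)
Telescoping: Σ = 1 - 1/256 = 255/256

Sum = 255/256


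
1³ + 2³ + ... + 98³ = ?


n(n+1)/2 = 98×99/2 = 4851
Σk³ = 4851² = 23532201

Σk³ = 23532201


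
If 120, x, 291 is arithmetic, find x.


AM = (120 + 291)/2 = 411/2 = 205.5

AM = 205.5


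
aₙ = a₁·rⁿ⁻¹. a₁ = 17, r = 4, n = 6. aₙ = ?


aₙ = a₁·r^(n-1)
= 17×4^5
= 17×1024
= 17408

a_6 = 17408


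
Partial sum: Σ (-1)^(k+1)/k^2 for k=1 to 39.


S = 1 - 1/4 + 1/9 - 1/16 + 1/25 - 1/36 + 1/49 - 1/64 ± ...
= 0.8228
(Full series converges to +π²/12 ≈ +0.8225)

S_39 = 0.8228


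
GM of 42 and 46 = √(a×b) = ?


GM = √(42×46) = √1932 = 43.9545

GM = 43.9545


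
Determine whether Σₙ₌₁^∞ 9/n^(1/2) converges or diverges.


p-series test: Σ c/n^p converges if p > 1, diverges if p ≤ 1 (constant c > 0 doesn't affect convergence).
p = 1/2
1/2 ≤ 1 → DIVERGES

Diverges (p = 1/2 ≤ 1)


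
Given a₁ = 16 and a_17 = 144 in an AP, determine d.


d = (aₙ - a₁)/(n-1)
= (144 - 16)/(17-1)
= 128/16 = 8

d = 8


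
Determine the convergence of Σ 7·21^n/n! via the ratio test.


aₙ = 7·21^n/n!
a_{n+1}/aₙ = 21^(n+1)/(n+1)! × n!/21^n  (constant 7 cancels)
= 21/(n+1)
L = lim(n→∞) 21/(n+1) = 0
L < 1 → series CONVERGES

Converges (ratio test: L = 0 < 1)


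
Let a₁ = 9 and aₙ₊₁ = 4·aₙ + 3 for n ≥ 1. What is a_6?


Computing step by step:
a_1 = 9
a_2 = 39
a_3 = 159
a_4 = 639
a_5 = 2559
a_6 = 10239


a_6 = 10239


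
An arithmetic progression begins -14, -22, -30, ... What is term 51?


aₙ = a₁ + (n-1)d
= -14 + (51-1)×-8
= -14 - 400
= -414

a_51 = -414


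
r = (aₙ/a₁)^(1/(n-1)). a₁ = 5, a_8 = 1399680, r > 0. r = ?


r^(n-1) = aₙ/a₁
r^7 = 1399680/5 = 279936
r = 279936^(1/7)
= 6

r = 6


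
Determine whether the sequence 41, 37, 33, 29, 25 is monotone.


Differences: -4, -4, -4, -4
All differences < 0 → strictly DECREASING

Monotonically decreasing


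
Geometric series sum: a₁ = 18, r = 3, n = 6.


Sₙ = 18×(3^6 - 1)/(3 - 1)
= 18×(729 - 1)/2
= 18×728/2
= 6552

S_6 = 6552


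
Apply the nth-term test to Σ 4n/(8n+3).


lim(n→∞) 4n/(8n+3) = 4/8 = 1/2  (divide numerator and denominator by n)
lim aₙ = 1/2 ≠ 0 → series DIVERGES

Diverges (lim aₙ = 1/2 ≠ 0)


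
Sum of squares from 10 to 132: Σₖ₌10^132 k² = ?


Σₖ₌10^132 k² = Σₖ₌₁^132 k² − Σₖ₌₁^9 k²
= 132·133·265/6 − 9·10·19/6
= 775390 − 285 = 775105

Σk² = 775105


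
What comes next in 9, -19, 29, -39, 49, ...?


Pattern: alternating sign, magnitude arithmetic (d=10)
Terms: 9, -19, 29, -39, 49
Next term = -59

Next term = -59


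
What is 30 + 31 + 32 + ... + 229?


Σₖ₌30^229 k = Σₖ₌₁^229 k − Σₖ₌₁^29 k
= 229·230/2 − 29·30/2
= 26335 − 435 = 25900

Σk = 25900


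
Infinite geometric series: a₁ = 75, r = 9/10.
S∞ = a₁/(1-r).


S∞ = a₁/(1-r) = 75/(1 - 9/10)
= 75/(1/10)
= 750

S∞ = 750


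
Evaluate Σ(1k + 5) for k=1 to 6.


Σ(1k+5) = 1·Σk + 5·n
= 1·21 + 5·6
= 21 + 30 = 51

Σ = 51


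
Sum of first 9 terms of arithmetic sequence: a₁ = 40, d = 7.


aₙ = 40 + (9-1)×7 = 96
Sₙ = n(a₁+aₙ)/2 = 9×(40+96)/2
= 9×136/2 = 612

S_9 = 612


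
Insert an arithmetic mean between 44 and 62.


AM = (44 + 62)/2 = 106/2 = 53

AM = 53


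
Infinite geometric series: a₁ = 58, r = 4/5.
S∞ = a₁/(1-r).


S∞ = a₁/(1-r) = 58/(1 - 4/5)
= 58/(1/5)
= 290

S∞ = 290


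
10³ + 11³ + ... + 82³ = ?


Σₖ₌10^82 k³ = [82·83/2]² − [9·10/2]²
= 11580409 − 2025 = 11578384

Σk³ = 11578384


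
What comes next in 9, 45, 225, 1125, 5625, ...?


Pattern: geometric (r=5)
Terms: 9, 45, 225, 1125, 5625
Next term = 28125

Next term = 28125


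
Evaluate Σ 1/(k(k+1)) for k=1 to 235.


1/(k(k+1)) = 1/k - 1/(k+1) (partial fractions)
Telescoping: Σ = 1 - 1/236 = 235/236

Sum = 235/236


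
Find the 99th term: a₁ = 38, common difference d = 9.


aₙ = a₁ + (n-1)d
= 38 + (99-1)×9
= 38 + 882
= 920

a_99 = 920


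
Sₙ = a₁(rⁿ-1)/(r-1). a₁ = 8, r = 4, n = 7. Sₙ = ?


Sₙ = 8×(4^7 - 1)/(4 - 1)
= 8×(16384 - 1)/3
= 8×16383/3
= 43688

S_7 = 43688


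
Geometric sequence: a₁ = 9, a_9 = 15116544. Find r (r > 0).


r^(n-1) = aₙ/a₁
r^8 = 15116544/9 = 1679616
r = 1679616^(1/8)
= ±6; taking r > 0 gives r = 6

r = 6


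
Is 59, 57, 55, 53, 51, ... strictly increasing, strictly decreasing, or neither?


Differences: -2, -2, -2, -2
All differences < 0 → strictly DECREASING

Monotonically decreasing


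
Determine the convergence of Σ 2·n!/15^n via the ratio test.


aₙ = 2·n!/15^n
a_{n+1}/aₙ = (n+1)!/15^(n+1) × 15^n/n!  (constant 2 cancels)
= (n+1)/15
L = lim(n→∞) (n+1)/15 = ∞
L > 1 → series DIVERGES

Diverges (ratio test: L = ∞ > 1)


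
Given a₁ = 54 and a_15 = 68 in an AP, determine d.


d = (aₙ - a₁)/(n-1)
= (68 - 54)/(15-1)
= 14/14 = 1

d = 1


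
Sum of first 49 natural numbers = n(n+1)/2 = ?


n(n+1)/2 = 49×50/2 = 2450/2 = 1225

Σk = 1225


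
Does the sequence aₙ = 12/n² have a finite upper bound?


a₁ = 12, a₂ = 12/4, a₃ = 12/9, ...
0 < aₙ ≤ 12 for all n ≥ 1
The sequence IS bounded

Bounded (0 < aₙ ≤ 12)


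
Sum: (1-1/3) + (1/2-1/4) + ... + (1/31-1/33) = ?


Telescoping with gap 2: two head and two tail terms survive.
= (1 + 1/2) - (1/32 + 1/33)
= 3/2 - 1/32 - 1/33 = 1519/1056

Sum = 1519/1056


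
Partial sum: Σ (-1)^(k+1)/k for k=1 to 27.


S = 1 - 1/2 + 1/3 - 1/4 + 1/5 - 1/6 + 1/7 - 1/8 ± ...
= 0.7113
(Full series converges to +ln(2) ≈ +0.6931)

S_27 = 0.7113


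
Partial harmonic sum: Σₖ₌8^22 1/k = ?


Σₖ₌8^22 1/k = 1/8 + 1/9 + 1/10 + ... + 1/22
= 28399557/25865840
≈ 1.098

Sum = 28399557/25865840 ≈ 1.098


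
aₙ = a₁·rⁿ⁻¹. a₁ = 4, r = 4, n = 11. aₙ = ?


aₙ = a₁·r^(n-1)
= 4×4^10
= 4×1048576
= 4194304

a_11 = 4194304


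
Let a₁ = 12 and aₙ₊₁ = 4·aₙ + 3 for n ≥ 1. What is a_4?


Computing step by step:
a_1 = 12
a_2 = 51
a_3 = 207
a_4 = 831


a_4 = 831


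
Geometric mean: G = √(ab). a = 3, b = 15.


GM = √(3×15) = √45 = 6.7082

GM = 6.7082


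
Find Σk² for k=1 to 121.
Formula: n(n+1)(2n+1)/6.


n = 121
n(n+1)(2n+1)/6 = 121×122×243/6
= 3587166/6 = 597861

Σk² = 597861


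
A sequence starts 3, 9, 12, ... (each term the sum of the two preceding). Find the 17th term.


Computing iteratively: 3, 9, 12, 21, 33, 54, 87, 141, 228, 369, 597, 966, ...
a_17 = 10713

a_17 = 10713


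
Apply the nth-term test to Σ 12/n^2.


lim(n→∞) 12/n^2 = 0
lim aₙ = 0 → nth-term test is INCONCLUSIVE
(Need other tests; this is actually a convergent p-series with p=2 > 1)

Inconclusive (lim aₙ = 0; need another test)


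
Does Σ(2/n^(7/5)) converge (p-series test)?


p-series test: Σ c/n^p converges if p > 1, diverges if p ≤ 1 (constant c > 0 doesn't affect convergence).
p = 7/5
7/5 > 1 → CONVERGES

Converges (p = 7/5 > 1)


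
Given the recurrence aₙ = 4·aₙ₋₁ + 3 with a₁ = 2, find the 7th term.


Computing step by step:
a_1 = 2
a_2 = 11
a_3 = 47
a_4 = 191
a_5 = 767
a_6 = 3071
a_7 = 12287


a_7 = 12287


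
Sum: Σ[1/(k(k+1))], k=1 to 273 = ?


1/(k(k+1)) = 1/k - 1/(k+1) (partial fractions)
Telescoping: Σ = 1 - 1/274 = 273/274

Sum = 273/274


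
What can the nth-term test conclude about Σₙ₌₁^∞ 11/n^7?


lim(n→∞) 11/n^7 = 0
lim aₙ = 0 → nth-term test is INCONCLUSIVE
(Need other tests; this is actually a convergent p-series with p=7 > 1)

Inconclusive (lim aₙ = 0; need another test)


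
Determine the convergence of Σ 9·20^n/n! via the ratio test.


aₙ = 9·20^n/n!
a_{n+1}/aₙ = 20^(n+1)/(n+1)! × n!/20^n  (constant 9 cancels)
= 20/(n+1)
L = lim(n→∞) 20/(n+1) = 0
L < 1 → series CONVERGES

Converges (ratio test: L = 0 < 1)


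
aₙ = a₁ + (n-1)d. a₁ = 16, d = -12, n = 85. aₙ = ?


aₙ = a₁ + (n-1)d
= 16 + (85-1)×-12
= 16 - 1008
= -992

a_85 = -992


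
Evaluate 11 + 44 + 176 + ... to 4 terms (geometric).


Sₙ = 11×(4^4 - 1)/(4 - 1)
= 11×(256 - 1)/3
= 11×255/3
= 935

S_4 = 935


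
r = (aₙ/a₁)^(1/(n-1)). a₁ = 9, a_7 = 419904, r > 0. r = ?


r^(n-1) = aₙ/a₁
r^6 = 419904/9 = 46656
r = 46656^(1/6)
= ±6; taking r > 0 gives r = 6

r = 6


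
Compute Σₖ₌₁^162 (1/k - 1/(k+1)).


Telescoping: adjacent terms cancel.
= 1/1 - 1/163
= 1 - 1/163 = 162/163

Sum = 162/163


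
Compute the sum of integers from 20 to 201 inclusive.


Σₖ₌20^201 k = Σₖ₌₁^201 k − Σₖ₌₁^19 k
= 201·202/2 − 19·20/2
= 20301 − 190 = 20111

Σk = 20111


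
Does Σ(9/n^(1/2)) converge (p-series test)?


p-series test: Σ c/n^p converges if p > 1, diverges if p ≤ 1 (constant c > 0 doesn't affect convergence).
p = 1/2
1/2 ≤ 1 → DIVERGES

Diverges (p = 1/2 ≤ 1)


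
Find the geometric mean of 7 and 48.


GM = √(7×48) = √336 = 18.3303

GM = 18.3303


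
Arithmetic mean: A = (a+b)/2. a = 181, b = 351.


AM = (181 + 351)/2 = 532/2 = 266

AM = 266


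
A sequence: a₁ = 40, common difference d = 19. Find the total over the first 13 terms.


aₙ = 40 + (13-1)×19 = 268
Sₙ = n(a₁+aₙ)/2 = 13×(40+268)/2
= 13×308/2 = 2002

S_13 = 2002


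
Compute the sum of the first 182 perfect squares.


n = 182
n(n+1)(2n+1)/6 = 182×183×365/6
= 12156690/6 = 2026115

Σk² = 2026115


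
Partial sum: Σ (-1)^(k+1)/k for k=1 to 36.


S = 1 - 1/2 + 1/3 - 1/4 + 1/5 - 1/6 + 1/7 - 1/8 ± ...
= 0.6795
(Full series converges to +ln(2) ≈ +0.6931)

S_36 = 0.6795


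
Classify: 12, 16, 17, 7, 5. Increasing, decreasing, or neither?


Differences: 4, 1, -10, -2
Difference at position 1 is +4 (> 0) but position 3 is -10 (< 0) — sequence both rises and falls
→ NOT monotonic

Not monotonic


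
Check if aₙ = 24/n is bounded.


a₁ = 24, a₂ = 24/2, a₃ = 24/3, ...
0 < aₙ ≤ 24 for all n ≥ 1
Lower bound: 0, Upper bound: 24
The sequence IS bounded

Bounded (0 < aₙ ≤ 24)


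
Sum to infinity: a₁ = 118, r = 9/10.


S∞ = a₁/(1-r) = 118/(1 - 9/10)
= 118/(1/10)
= 1180

S∞ = 1180


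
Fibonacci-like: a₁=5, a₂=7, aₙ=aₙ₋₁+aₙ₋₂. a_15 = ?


Computing iteratively: 5, 7, 12, 19, 31, 50, 81, 131, 212, 343, 555, 898, ...
a_15 = 3804

a_15 = 3804


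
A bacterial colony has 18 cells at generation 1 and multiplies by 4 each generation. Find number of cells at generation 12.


aₙ = a₁·r^(n-1)
= 18×4^11
= 18×4194304
= 75497472

a_12 = 75497472


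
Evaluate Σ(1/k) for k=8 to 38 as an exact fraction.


Σₖ₌8^38 1/k = 1/8 + 1/9 + 1/10 + ... + 1/38
= 113453671064599/69388720221600
≈ 1.635

Sum = 113453671064599/69388720221600 ≈ 1.635


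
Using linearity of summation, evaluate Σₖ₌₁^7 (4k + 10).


Σ(4k+10) = 4·Σk + 10·n
= 4·28 + 10·7
= 112 + 70 = 182

Σ = 182


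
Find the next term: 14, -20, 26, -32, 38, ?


Pattern: alternating sign, magnitude arithmetic (d=6)
Terms: 14, -20, 26, -32, 38
Next term = -44

Next term = -44


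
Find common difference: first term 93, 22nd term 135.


d = (aₙ - a₁)/(n-1)
= (135 - 93)/(22-1)
= 42/21 = 2

d = 2


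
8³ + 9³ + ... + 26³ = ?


Σₖ₌8^26 k³ = [26·27/2]² − [7·8/2]²
= 123201 − 784 = 122417

Σk³ = 122417


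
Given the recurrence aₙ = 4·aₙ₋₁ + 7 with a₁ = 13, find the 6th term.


Computing step by step:
a_1 = 13
a_2 = 59
a_3 = 243
a_4 = 979
a_5 = 3923
a_6 = 15699


a_6 = 15699


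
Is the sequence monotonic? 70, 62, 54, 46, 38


Differences: -8, -8, -8, -8
All differences < 0 → strictly DECREASING

Monotonically decreasing


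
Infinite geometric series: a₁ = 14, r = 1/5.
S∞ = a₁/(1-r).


S∞ = a₁/(1-r) = 14/(1 - 1/5)
= 14/(4/5)
= 35/2

S∞ = 35/2


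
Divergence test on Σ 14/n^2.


lim(n→∞) 14/n^2 = 0
lim aₙ = 0 → nth-term test is INCONCLUSIVE
(Need other tests; this is actually a convergent p-series with p=2 > 1)

Inconclusive (lim aₙ = 0; need another test)


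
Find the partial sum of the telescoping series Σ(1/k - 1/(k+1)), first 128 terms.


Telescoping: adjacent terms cancel.
= 1/1 - 1/129
= 1 - 1/129 = 128/129

Sum = 128/129


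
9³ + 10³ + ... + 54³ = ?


Σₖ₌9^54 k³ = [54·55/2]² − [8·9/2]²
= 2205225 − 1296 = 2203929

Σk³ = 2203929


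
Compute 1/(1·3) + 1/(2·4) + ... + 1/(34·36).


1/(k(k+2)) = (1/2)·(1/k - 1/(k+2)) (partial fractions)
Telescoping: Σ = (1/2)·(1 + 1/2 - 1/35 - 1/36) = 1819/2520

Sum = 1819/2520


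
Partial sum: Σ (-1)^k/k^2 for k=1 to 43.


S = -1 + 1/4 - 1/9 + 1/16 - 1/25 + 1/36 - 1/49 + 1/64 ± ...
= -0.8227
(Full series converges to -π²/12 ≈ -0.8225)

S_43 = -0.8227


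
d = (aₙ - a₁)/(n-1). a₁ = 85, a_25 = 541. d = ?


d = (aₙ - a₁)/(n-1)
= (541 - 85)/(25-1)
= 456/24 = 19

d = 19


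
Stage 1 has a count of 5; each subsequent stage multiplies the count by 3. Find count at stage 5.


aₙ = a₁·r^(n-1)
= 5×3^4
= 5×81
= 405

a_5 = 405


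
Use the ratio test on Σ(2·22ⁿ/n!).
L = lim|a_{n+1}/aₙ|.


aₙ = 2·22^n/n!
a_{n+1}/aₙ = 22^(n+1)/(n+1)! × n!/22^n  (constant 2 cancels)
= 22/(n+1)
L = lim(n→∞) 22/(n+1) = 0
L < 1 → series CONVERGES

Converges (ratio test: L = 0 < 1)


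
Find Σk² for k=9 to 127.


Σₖ₌9^127 k² = Σₖ₌₁^127 k² − Σₖ₌₁^8 k²
= 127·128·255/6 − 8·9·17/6
= 690880 − 204 = 690676

Σk² = 690676


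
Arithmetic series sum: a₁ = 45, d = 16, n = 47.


aₙ = 45 + (47-1)×16 = 781
Sₙ = n(a₁+aₙ)/2 = 47×(45+781)/2
= 47×826/2 = 19411

S_47 = 19411


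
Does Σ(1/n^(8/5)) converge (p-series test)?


p-series test: Σ c/n^p converges if p > 1, diverges if p ≤ 1 (constant c > 0 doesn't affect convergence).
p = 8/5
8/5 > 1 → CONVERGES

Converges (p = 8/5 > 1)


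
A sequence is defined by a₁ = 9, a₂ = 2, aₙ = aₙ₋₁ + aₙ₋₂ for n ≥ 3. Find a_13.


Computing iteratively: 9, 2, 11, 13, 24, 37, 61, 98, 159, 257, 416, 673, ...
a_13 = 1089

a_13 = 1089


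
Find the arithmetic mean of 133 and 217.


AM = (133 + 217)/2 = 350/2 = 175

AM = 175


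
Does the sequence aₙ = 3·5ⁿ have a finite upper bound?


aₙ = 3·5ⁿ → as n→∞, aₙ→∞ (since base 5 > 1)
No finite upper bound exists
The sequence is UNBOUNDED

Unbounded (aₙ → ∞ as n → ∞)


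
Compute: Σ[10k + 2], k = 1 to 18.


Σ(10k+2) = 10·Σk + 2·n
= 10·171 + 2·18
= 1710 + 36 = 1746

Σ = 1746


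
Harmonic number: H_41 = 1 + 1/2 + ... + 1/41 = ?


H_41 = 1/1 + 1/2 + 1/3 + ... + 1/41
= 85691034670497533/19914562703599200
≈ 4.3029

H_41 = 85691034670497533/19914562703599200 ≈ 4.3029


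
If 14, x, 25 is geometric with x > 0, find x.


GM = √(14×25) = √350 = 18.7083

GM = 18.7083


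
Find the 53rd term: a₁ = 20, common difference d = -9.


aₙ = a₁ + (n-1)d
= 20 + (53-1)×-9
= 20 - 468
= -448

a_53 = -448


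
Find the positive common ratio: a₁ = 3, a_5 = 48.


r^(n-1) = aₙ/a₁
r^4 = 48/3 = 16
r = 16^(1/4)
= ±2; taking r > 0 gives r = 2

r = 2


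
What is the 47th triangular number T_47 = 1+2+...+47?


n(n+1)/2 = 47×48/2 = 2256/2 = 1128

Σk = 1128


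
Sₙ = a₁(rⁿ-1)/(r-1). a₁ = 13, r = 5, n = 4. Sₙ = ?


Sₙ = 13×(5^4 - 1)/(5 - 1)
= 13×(625 - 1)/4
= 13×624/4
= 2028

S_4 = 2028


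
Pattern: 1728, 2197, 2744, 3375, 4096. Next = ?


Pattern: perfect cubes: n³
Terms: 1728, 2197, 2744, 3375, 4096
Next term = 4913

Next term = 4913


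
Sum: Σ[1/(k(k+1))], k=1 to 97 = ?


1/(k(k+1)) = 1/k - 1/(k+1) (partial fractions)
Telescoping: Σ = 1 - 1/98 = 97/98

Sum = 97/98


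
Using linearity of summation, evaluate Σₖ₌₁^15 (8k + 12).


Σ(8k+12) = 8·Σk + 12·n
= 8·120 + 12·15
= 960 + 180 = 1140

Σ = 1140


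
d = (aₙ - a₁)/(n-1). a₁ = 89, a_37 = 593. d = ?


d = (aₙ - a₁)/(n-1)
= (593 - 89)/(37-1)
= 504/36 = 14

d = 14


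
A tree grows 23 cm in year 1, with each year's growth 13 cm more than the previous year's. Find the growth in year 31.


aₙ = a₁ + (n-1)d
= 23 + (31-1)×13
= 23 + 390
= 413

a_31 = 413


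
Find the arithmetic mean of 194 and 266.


AM = (194 + 266)/2 = 460/2 = 230

AM = 230


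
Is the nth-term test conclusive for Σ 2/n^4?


lim(n→∞) 2/n^4 = 0
lim aₙ = 0 → nth-term test is INCONCLUSIVE
(Need other tests; this is actually a convergent p-series with p=4 > 1)

Inconclusive (lim aₙ = 0; need another test)


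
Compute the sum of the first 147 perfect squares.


n = 147
n(n+1)(2n+1)/6 = 147×148×295/6
= 6418020/6 = 1069670

Σk² = 1069670


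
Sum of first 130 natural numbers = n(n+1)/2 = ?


n(n+1)/2 = 130×131/2 = 17030/2 = 8515

Σk = 8515


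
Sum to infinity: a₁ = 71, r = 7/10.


S∞ = a₁/(1-r) = 71/(1 - 7/10)
= 71/(3/10)
= 710/3

S∞ = 710/3


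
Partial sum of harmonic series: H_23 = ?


H_23 = 1/1 + 1/2 + 1/3 + ... + 1/23
= 444316699/118982864
≈ 3.7343

H_23 = 444316699/118982864 ≈ 3.7343


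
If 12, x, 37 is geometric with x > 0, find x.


GM = √(12×37) = √444 = 21.0713

GM = 21.0713


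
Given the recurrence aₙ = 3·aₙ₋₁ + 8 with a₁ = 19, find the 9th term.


Computing step by step:
a_1 = 19
a_2 = 65
a_3 = 203
a_4 = 617
a_5 = 1859
a_6 = 5585
a_7 = 16763
a_8 = 50297
a_9 = 150899


a_9 = 150899


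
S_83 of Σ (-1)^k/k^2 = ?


S = -1 + 1/4 - 1/9 + 1/16 - 1/25 + 1/36 - 1/49 + 1/64 ± ...
= -0.8225
(Full series converges to -π²/12 ≈ -0.8225)

S_83 = -0.8225


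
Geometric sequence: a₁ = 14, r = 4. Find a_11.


aₙ = a₁·r^(n-1)
= 14×4^10
= 14×1048576
= 14680064

a_11 = 14680064


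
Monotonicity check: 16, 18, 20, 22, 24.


Differences: 2, 2, 2, 2
All differences > 0 → strictly INCREASING

Monotonically increasing


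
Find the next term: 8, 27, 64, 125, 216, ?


Pattern: perfect cubes: n³
Terms: 8, 27, 64, 125, 216
Next term = 343

Next term = 343


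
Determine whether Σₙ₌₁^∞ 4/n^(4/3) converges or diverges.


p-series test: Σ c/n^p converges if p > 1, diverges if p ≤ 1 (constant c > 0 doesn't affect convergence).
p = 4/3
4/3 > 1 → CONVERGES

Converges (p = 4/3 > 1)


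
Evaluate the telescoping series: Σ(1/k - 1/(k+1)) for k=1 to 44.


Telescoping: adjacent terms cancel.
= 1/1 - 1/45
= 1 - 1/45 = 44/45

Sum = 44/45


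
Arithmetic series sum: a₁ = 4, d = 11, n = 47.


aₙ = 4 + (47-1)×11 = 510
Sₙ = n(a₁+aₙ)/2 = 47×(4+510)/2
= 47×514/2 = 12079

S_47 = 12079


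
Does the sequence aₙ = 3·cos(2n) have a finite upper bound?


For all n, -1 ≤ cos(2n) ≤ 1, so -3 ≤ 3·cos(2n) ≤ 3
Lower bound: -3, Upper bound: 3
The sequence IS bounded

Bounded (-3 ≤ aₙ ≤ 3)


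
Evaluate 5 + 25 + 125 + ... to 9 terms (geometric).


Sₙ = 5×(5^9 - 1)/(5 - 1)
= 5×(1953125 - 1)/4
= 5×1953124/4
= 2441405

S_9 = 2441405


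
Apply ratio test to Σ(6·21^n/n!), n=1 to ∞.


aₙ = 6·21^n/n!
a_{n+1}/aₙ = 21^(n+1)/(n+1)! × n!/21^n  (constant 6 cancels)
= 21/(n+1)
L = lim(n→∞) 21/(n+1) = 0
L < 1 → series CONVERGES

Converges (ratio test: L = 0 < 1)


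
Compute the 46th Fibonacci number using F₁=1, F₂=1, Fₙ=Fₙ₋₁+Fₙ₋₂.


Fibonacci sequence: 1, 1, 2, 3, 5, 8, 13, 21, 34, 55, 89, ...
F(46) = 1836311903

F(46) = 1836311903


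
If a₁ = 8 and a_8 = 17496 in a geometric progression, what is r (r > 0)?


r^(n-1) = aₙ/a₁
r^7 = 17496/8 = 2187
r = 2187^(1/7)
= 3

r = 3


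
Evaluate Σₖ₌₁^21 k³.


n(n+1)/2 = 21×22/2 = 231
Σk³ = 231² = 53361

Σk³ = 53361


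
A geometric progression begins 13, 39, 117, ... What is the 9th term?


aₙ = a₁·r^(n-1)
= 13×3^8
= 13×6561
= 85293

a_9 = 85293


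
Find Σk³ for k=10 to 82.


Σₖ₌10^82 k³ = [82·83/2]² − [9·10/2]²
= 11580409 − 2025 = 11578384

Σk³ = 11578384


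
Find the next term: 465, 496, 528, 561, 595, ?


Pattern: triangular numbers: n(n+1)/2
Terms: 465, 496, 528, 561, 595
Next term = 630

Next term = 630


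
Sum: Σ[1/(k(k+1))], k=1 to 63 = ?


1/(k(k+1)) = 1/k - 1/(k+1) (partial fractions)
Telescoping: Σ = 1 - 1/64 = 63/64

Sum = 63/64


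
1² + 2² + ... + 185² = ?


n = 185
n(n+1)(2n+1)/6 = 185×186×371/6
= 12766110/6 = 2127685

Σk² = 2127685


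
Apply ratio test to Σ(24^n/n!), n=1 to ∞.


aₙ = 24^n/n!
a_{n+1}/aₙ = 24^(n+1)/(n+1)! × n!/24^n
= 24/(n+1)
L = lim(n→∞) 24/(n+1) = 0
L < 1 → series CONVERGES

Converges (ratio test: L = 0 < 1)


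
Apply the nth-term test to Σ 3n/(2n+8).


lim(n→∞) 3n/(2n+8) = 3/2 = 3/2  (divide numerator and denominator by n)
lim aₙ = 3/2 ≠ 0 → series DIVERGES

Diverges (lim aₙ = 3/2 ≠ 0)


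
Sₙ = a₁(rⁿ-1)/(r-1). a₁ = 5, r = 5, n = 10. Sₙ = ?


Sₙ = 5×(5^10 - 1)/(5 - 1)
= 5×(9765625 - 1)/4
= 5×9765624/4
= 12207030

S_10 = 12207030


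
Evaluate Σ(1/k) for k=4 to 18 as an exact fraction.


Σₖ₌4^18 1/k = 1/4 + 1/5 + 1/6 + ... + 1/18
= 6786821/4084080
≈ 1.6618

Sum = 6786821/4084080 ≈ 1.6618


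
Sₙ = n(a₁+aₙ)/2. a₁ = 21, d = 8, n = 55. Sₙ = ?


aₙ = 21 + (55-1)×8 = 453
Sₙ = n(a₁+aₙ)/2 = 55×(21+453)/2
= 55×474/2 = 13035

S_55 = 13035


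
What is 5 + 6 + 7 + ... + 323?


Σₖ₌5^323 k = Σₖ₌₁^323 k − Σₖ₌₁^4 k
= 323·324/2 − 4·5/2
= 52326 − 10 = 52316

Σk = 52316


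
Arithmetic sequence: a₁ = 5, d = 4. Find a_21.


aₙ = a₁ + (n-1)d
= 5 + (21-1)×4
= 5 + 80
= 85

a_21 = 85


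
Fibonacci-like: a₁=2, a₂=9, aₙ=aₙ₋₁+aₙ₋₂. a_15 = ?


Computing iteratively: 2, 9, 11, 20, 31, 51, 82, 133, 215, 348, 563, 911, ...
a_15 = 3859

a_15 = 3859


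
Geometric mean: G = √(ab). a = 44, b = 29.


GM = √(44×29) = √1276 = 35.7211

GM = 35.7211


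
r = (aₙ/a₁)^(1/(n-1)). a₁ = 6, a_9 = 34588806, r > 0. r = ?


r^(n-1) = aₙ/a₁
r^8 = 34588806/6 = 5764801
r = 5764801^(1/8)
= ±7; taking r > 0 gives r = 7

r = 7


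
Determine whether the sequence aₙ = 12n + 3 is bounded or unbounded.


aₙ = 12n + 3 → as n→∞, aₙ→∞
No finite upper bound exists
The sequence is UNBOUNDED

Unbounded (aₙ → ∞ as n → ∞)


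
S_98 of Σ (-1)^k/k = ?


S = -1 + 1/2 - 1/3 + 1/4 - 1/5 + 1/6 - 1/7 + 1/8 ± ...
= -0.6881
(Full series converges to -ln(2) ≈ -0.6931)

S_98 = -0.6881


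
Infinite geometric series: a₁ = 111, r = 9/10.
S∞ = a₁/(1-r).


S∞ = a₁/(1-r) = 111/(1 - 9/10)
= 111/(1/10)
= 1110

S∞ = 1110


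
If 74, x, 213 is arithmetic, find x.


AM = (74 + 213)/2 = 287/2 = 143.5

AM = 143.5


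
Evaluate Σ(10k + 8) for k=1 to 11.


Σ(10k+8) = 10·Σk + 8·n
= 10·66 + 8·11
= 660 + 88 = 748

Σ = 748


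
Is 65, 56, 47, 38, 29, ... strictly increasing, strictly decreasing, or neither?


Differences: -9, -9, -9, -9
All differences < 0 → strictly DECREASING

Monotonically decreasing


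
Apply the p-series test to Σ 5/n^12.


p-series test: Σ c/n^p converges if p > 1, diverges if p ≤ 1 (constant c > 0 doesn't affect convergence).
p = 12
12 > 1 → CONVERGES

Converges (p = 12 > 1)


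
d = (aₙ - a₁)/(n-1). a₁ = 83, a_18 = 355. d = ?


d = (aₙ - a₁)/(n-1)
= (355 - 83)/(18-1)
= 272/17 = 16

d = 16


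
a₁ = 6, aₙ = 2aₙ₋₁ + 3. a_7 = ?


Computing step by step:
a_1 = 6
a_2 = 15
a_3 = 33
a_4 = 69
a_5 = 141
a_6 = 285
a_7 = 573


a_7 = 573


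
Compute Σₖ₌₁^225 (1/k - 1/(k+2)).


Telescoping with gap 2: two head and two tail terms survive.
= (1 + 1/2) - (1/226 + 1/227)
= 3/2 - 1/226 - 1/227 = 38250/25651

Sum = 38250/25651


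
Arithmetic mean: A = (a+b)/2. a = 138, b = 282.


AM = (138 + 282)/2 = 420/2 = 210

AM = 210


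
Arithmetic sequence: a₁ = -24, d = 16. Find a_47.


aₙ = a₁ + (n-1)d
= -24 + (47-1)×16
= -24 + 736
= 712

a_47 = 712


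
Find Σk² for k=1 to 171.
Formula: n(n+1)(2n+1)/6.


n = 171
n(n+1)(2n+1)/6 = 171×172×343/6
= 10088316/6 = 1681386

Σk² = 1681386


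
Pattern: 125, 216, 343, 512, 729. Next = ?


Pattern: perfect cubes: n³
Terms: 125, 216, 343, 512, 729
Next term = 1000

Next term = 1000


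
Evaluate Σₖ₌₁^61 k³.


n(n+1)/2 = 61×62/2 = 1891
Σk³ = 1891² = 3575881

Σk³ = 3575881


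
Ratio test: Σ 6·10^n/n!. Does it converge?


aₙ = 6·10^n/n!
a_{n+1}/aₙ = 10^(n+1)/(n+1)! × n!/10^n  (constant 6 cancels)
= 10/(n+1)
L = lim(n→∞) 10/(n+1) = 0
L < 1 → series CONVERGES

Converges (ratio test: L = 0 < 1)


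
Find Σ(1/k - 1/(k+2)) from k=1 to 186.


Telescoping with gap 2: two head and two tail terms survive.
= (1 + 1/2) - (1/187 + 1/188)
= 3/2 - 1/187 - 1/188 = 52359/35156

Sum = 52359/35156


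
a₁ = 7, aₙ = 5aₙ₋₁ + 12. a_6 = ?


Computing step by step:
a_1 = 7
a_2 = 47
a_3 = 247
a_4 = 1247
a_5 = 6247
a_6 = 31247


a_6 = 31247


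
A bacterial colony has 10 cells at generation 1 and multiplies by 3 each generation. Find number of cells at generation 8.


aₙ = a₁·r^(n-1)
= 10×3^7
= 10×2187
= 21870

a_8 = 21870


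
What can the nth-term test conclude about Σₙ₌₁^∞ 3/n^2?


lim(n→∞) 3/n^2 = 0
lim aₙ = 0 → nth-term test is INCONCLUSIVE
(Need other tests; this is actually a convergent p-series with p=2 > 1)

Inconclusive (lim aₙ = 0; need another test)


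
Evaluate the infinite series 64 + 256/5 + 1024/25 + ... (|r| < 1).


S∞ = a₁/(1-r) = 64/(1 - 4/5)
= 64/(1/5)
= 320

S∞ = 320


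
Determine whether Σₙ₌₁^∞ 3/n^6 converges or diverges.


p-series test: Σ c/n^p converges if p > 1, diverges if p ≤ 1 (constant c > 0 doesn't affect convergence).
p = 6
6 > 1 → CONVERGES

Converges (p = 6 > 1)


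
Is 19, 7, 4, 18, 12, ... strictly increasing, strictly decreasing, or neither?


Differences: -12, -3, 14, -6
Difference at position 3 is +14 (> 0) but position 1 is -12 (< 0) — sequence both rises and falls
→ NOT monotonic

Not monotonic


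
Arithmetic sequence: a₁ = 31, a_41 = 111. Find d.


d = (aₙ - a₁)/(n-1)
= (111 - 31)/(41-1)
= 80/40 = 2

d = 2


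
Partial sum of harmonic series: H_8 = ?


H_8 = 1/1 + 1/2 + 1/3 + 1/4 + 1/5 + 1/6 + 1/7 + 1/8
= 761/280
≈ 2.7179

H_8 = 761/280 ≈ 2.7179


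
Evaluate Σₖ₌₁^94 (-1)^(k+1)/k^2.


S = 1 - 1/4 + 1/9 - 1/16 + 1/25 - 1/36 + 1/49 - 1/64 ± ...
= 0.8224
(Full series converges to +π²/12 ≈ +0.8225)

S_94 = 0.8224


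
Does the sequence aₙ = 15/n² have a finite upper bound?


a₁ = 15, a₂ = 15/4, a₃ = 15/9, ...
0 < aₙ ≤ 15 for all n ≥ 1
The sequence IS bounded

Bounded (0 < aₙ ≤ 15)


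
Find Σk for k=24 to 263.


Σₖ₌24^263 k = Σₖ₌₁^263 k − Σₖ₌₁^23 k
= 263·264/2 − 23·24/2
= 34716 − 276 = 34440

Σk = 34440


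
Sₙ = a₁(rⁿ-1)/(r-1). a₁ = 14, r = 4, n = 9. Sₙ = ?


Sₙ = 14×(4^9 - 1)/(4 - 1)
= 14×(262144 - 1)/3
= 14×262143/3
= 1223334

S_9 = 1223334


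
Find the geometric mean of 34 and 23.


GM = √(34×23) = √782 = 27.9643

GM = 27.9643


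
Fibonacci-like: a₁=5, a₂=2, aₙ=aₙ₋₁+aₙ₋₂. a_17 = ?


Computing iteratively: 5, 2, 7, 9, 16, 25, 41, 66, 107, 173, 280, 453, ...
a_17 = 5024

a_17 = 5024


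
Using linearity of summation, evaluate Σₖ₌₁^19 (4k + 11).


Σ(4k+11) = 4·Σk + 11·n
= 4·190 + 11·19
= 760 + 209 = 969

Σ = 969


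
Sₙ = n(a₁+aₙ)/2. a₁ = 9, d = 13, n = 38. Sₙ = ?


aₙ = 9 + (38-1)×13 = 490
Sₙ = n(a₁+aₙ)/2 = 38×(9+490)/2
= 38×499/2 = 9481

S_38 = 9481


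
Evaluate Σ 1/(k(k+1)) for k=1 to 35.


1/(k(k+1)) = 1/k - 1/(k+1) (partial fractions)
Telescoping: Σ = 1 - 1/36 = 35/36

Sum = 35/36


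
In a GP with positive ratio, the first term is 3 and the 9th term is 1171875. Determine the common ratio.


r^(n-1) = aₙ/a₁
r^8 = 1171875/3 = 390625
r = 390625^(1/8)
= ±5; taking r > 0 gives r = 5

r = 5


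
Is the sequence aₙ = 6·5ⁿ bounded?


aₙ = 6·5ⁿ → as n→∞, aₙ→∞ (since base 5 > 1)
No finite upper bound exists
The sequence is UNBOUNDED

Unbounded (aₙ → ∞ as n → ∞)


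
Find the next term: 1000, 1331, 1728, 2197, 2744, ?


Pattern: perfect cubes: n³
Terms: 1000, 1331, 1728, 2197, 2744
Next term = 3375

Next term = 3375


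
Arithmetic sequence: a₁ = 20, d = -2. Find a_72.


aₙ = a₁ + (n-1)d
= 20 + (72-1)×-2
= 20 - 142
= -122

a_72 = -122


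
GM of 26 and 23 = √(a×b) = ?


GM = √(26×23) = √598 = 24.454

GM = 24.454


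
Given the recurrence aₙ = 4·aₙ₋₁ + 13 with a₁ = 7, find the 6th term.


Computing step by step:
a_1 = 7
a_2 = 41
a_3 = 177
a_4 = 721
a_5 = 2897
a_6 = 11601


a_6 = 11601


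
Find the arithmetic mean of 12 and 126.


AM = (12 + 126)/2 = 138/2 = 69

AM = 69


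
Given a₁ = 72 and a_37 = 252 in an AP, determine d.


d = (aₙ - a₁)/(n-1)
= (252 - 72)/(37-1)
= 180/36 = 5

d = 5


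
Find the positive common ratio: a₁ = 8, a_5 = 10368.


r^(n-1) = aₙ/a₁
r^4 = 10368/8 = 1296
r = 1296^(1/4)
= ±6; taking r > 0 gives r = 6

r = 6


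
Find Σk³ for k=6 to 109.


Σₖ₌6^109 k³ = [109·110/2]² − [5·6/2]²
= 35940025 − 225 = 35939800

Σk³ = 35939800


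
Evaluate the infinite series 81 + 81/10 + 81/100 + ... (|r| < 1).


S∞ = a₁/(1-r) = 81/(1 - 1/10)
= 81/(9/10)
= 90

S∞ = 90


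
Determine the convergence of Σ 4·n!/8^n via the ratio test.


aₙ = 4·n!/8^n
a_{n+1}/aₙ = (n+1)!/8^(n+1) × 8^n/n!  (constant 4 cancels)
= (n+1)/8
L = lim(n→∞) (n+1)/8 = ∞
L > 1 → series DIVERGES

Diverges (ratio test: L = ∞ > 1)


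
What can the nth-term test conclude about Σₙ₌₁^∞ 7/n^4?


lim(n→∞) 7/n^4 = 0
lim aₙ = 0 → nth-term test is INCONCLUSIVE
(Need other tests; this is actually a convergent p-series with p=4 > 1)

Inconclusive (lim aₙ = 0; need another test)


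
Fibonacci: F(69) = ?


Fibonacci sequence: 1, 1, 2, 3, 5, 8, 13, 21, 34, 55, 89, ...
F(69) = 117669030460994

F(69) = 117669030460994


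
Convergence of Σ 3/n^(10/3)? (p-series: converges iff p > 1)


p-series test: Σ c/n^p converges if p > 1, diverges if p ≤ 1 (constant c > 0 doesn't affect convergence).
p = 10/3
10/3 > 1 → CONVERGES

Converges (p = 10/3 > 1)


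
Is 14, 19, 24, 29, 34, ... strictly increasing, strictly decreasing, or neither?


Differences: 5, 5, 5, 5
All differences > 0 → strictly INCREASING

Monotonically increasing


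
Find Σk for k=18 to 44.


Σₖ₌18^44 k = Σₖ₌₁^44 k − Σₖ₌₁^17 k
= 44·45/2 − 17·18/2
= 990 − 153 = 837

Σk = 837


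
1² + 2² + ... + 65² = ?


n = 65
n(n+1)(2n+1)/6 = 65×66×131/6
= 561990/6 = 93665

Σk² = 93665


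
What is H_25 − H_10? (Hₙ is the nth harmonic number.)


Σₖ₌11^25 1/k = 1/11 + 1/12 + 1/13 + ... + 1/25
= 23745735331/26771144400
≈ 0.887

Sum = 23745735331/26771144400 ≈ 0.887


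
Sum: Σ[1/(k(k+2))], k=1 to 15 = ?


1/(k(k+2)) = (1/2)·(1/k - 1/(k+2)) (partial fractions)
Telescoping: Σ = (1/2)·(1 + 1/2 - 1/16 - 1/17) = 375/544

Sum = 375/544


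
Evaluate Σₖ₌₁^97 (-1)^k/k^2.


S = -1 + 1/4 - 1/9 + 1/16 - 1/25 + 1/36 - 1/49 + 1/64 ± ...
= -0.8225
(Full series converges to -π²/12 ≈ -0.8225)

S_97 = -0.8225


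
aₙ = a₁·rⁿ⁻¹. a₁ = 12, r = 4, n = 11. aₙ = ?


aₙ = a₁·r^(n-1)
= 12×4^10
= 12×1048576
= 12582912

a_11 = 12582912


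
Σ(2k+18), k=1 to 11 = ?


Σ(2k+18) = 2·Σk + 18·n
= 2·66 + 18·11
= 132 + 198 = 330

Σ = 330


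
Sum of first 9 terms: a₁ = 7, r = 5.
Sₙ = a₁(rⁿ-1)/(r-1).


Sₙ = 7×(5^9 - 1)/(5 - 1)
= 7×(1953125 - 1)/4
= 7×1953124/4
= 3417967

S_9 = 3417967


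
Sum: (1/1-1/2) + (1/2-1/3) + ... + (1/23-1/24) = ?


Telescoping: adjacent terms cancel.
= 1/1 - 1/24
= 1 - 1/24 = 23/24

Sum = 23/24
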